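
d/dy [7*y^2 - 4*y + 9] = 14*y - 4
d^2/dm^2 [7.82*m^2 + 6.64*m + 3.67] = 15.6400000000000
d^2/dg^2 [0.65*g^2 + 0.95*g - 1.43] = 1.30000000000000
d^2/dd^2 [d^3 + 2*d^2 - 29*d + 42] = 6*d + 4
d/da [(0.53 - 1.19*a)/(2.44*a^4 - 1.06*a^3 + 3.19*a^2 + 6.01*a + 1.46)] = (8.7108*a^4 - 7.6956*a^3 + 5.4815*a^2 - 3.3814*a - 4.9227)/(5.9536*a^8 - 5.1728*a^7 + 16.6908*a^6 + 22.566*a^5 + 4.5597*a^4 + 35.2486*a^3 + 45.4349*a^2 + 17.5492*a + 2.1316)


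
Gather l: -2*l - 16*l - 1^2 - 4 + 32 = 27 - 18*l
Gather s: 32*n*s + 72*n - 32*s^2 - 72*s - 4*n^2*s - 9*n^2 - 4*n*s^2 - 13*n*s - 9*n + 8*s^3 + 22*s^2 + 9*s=-9*n^2 + 63*n + 8*s^3 + s^2*(-4*n - 10) + s*(-4*n^2 + 19*n - 63)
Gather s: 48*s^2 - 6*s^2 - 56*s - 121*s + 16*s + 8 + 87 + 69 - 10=42*s^2 - 161*s + 154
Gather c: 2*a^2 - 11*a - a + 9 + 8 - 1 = 2*a^2 - 12*a + 16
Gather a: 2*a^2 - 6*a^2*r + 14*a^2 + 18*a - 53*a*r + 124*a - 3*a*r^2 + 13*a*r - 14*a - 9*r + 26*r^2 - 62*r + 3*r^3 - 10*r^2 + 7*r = a^2*(16 - 6*r) + a*(-3*r^2 - 40*r + 128) + 3*r^3 + 16*r^2 - 64*r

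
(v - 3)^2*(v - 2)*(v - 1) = v^4 - 9*v^3 + 29*v^2 - 39*v + 18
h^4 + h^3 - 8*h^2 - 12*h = h*(h - 3)*(h + 2)^2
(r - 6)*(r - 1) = r^2 - 7*r + 6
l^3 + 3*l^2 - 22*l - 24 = (l - 4)*(l + 1)*(l + 6)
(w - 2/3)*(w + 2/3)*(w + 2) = w^3 + 2*w^2 - 4*w/9 - 8/9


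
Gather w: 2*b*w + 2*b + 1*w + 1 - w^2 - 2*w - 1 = 2*b - w^2 + w*(2*b - 1)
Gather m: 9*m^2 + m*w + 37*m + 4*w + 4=9*m^2 + m*(w + 37) + 4*w + 4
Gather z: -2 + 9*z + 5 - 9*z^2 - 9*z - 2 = 1 - 9*z^2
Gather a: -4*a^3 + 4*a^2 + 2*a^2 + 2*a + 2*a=-4*a^3 + 6*a^2 + 4*a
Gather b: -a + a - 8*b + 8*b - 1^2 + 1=0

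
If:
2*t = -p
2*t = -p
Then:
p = -2*t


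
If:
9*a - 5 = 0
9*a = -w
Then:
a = 5/9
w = -5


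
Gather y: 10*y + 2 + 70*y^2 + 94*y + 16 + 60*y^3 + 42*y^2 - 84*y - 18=60*y^3 + 112*y^2 + 20*y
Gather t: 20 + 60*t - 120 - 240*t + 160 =60 - 180*t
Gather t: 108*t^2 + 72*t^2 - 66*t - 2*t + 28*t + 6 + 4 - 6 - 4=180*t^2 - 40*t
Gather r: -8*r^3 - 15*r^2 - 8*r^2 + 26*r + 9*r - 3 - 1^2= -8*r^3 - 23*r^2 + 35*r - 4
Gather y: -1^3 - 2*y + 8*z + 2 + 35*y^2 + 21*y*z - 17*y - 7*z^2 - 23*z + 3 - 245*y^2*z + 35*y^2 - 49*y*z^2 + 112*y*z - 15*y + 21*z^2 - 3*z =y^2*(70 - 245*z) + y*(-49*z^2 + 133*z - 34) + 14*z^2 - 18*z + 4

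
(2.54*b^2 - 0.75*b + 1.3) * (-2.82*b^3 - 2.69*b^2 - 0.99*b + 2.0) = -7.1628*b^5 - 4.7176*b^4 - 4.1631*b^3 + 2.3255*b^2 - 2.787*b + 2.6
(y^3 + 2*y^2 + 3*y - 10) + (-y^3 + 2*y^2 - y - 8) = 4*y^2 + 2*y - 18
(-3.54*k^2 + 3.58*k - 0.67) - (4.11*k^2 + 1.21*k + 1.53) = -7.65*k^2 + 2.37*k - 2.2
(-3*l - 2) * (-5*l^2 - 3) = 15*l^3 + 10*l^2 + 9*l + 6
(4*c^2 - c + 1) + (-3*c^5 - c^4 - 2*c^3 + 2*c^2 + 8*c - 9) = -3*c^5 - c^4 - 2*c^3 + 6*c^2 + 7*c - 8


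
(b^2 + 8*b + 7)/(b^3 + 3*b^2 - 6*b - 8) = (b + 7)/(b^2 + 2*b - 8)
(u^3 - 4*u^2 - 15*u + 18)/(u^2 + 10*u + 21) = (u^2 - 7*u + 6)/(u + 7)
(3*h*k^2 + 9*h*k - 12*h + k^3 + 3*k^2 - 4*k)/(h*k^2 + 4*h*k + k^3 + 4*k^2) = (3*h*k - 3*h + k^2 - k)/(k*(h + k))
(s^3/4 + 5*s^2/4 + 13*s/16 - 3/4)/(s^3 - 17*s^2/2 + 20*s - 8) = (2*s^2 + 11*s + 12)/(8*(s^2 - 8*s + 16))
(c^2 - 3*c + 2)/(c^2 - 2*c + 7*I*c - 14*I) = (c - 1)/(c + 7*I)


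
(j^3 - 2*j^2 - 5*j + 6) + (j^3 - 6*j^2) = 2*j^3 - 8*j^2 - 5*j + 6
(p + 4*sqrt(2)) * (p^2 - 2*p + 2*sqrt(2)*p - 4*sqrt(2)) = p^3 - 2*p^2 + 6*sqrt(2)*p^2 - 12*sqrt(2)*p + 16*p - 32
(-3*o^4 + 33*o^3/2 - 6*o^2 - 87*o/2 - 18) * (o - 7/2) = -3*o^5 + 27*o^4 - 255*o^3/4 - 45*o^2/2 + 537*o/4 + 63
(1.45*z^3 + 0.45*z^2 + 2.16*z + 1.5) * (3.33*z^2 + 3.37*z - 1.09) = 4.8285*z^5 + 6.385*z^4 + 7.1288*z^3 + 11.7837*z^2 + 2.7006*z - 1.635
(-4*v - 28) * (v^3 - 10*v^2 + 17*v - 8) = -4*v^4 + 12*v^3 + 212*v^2 - 444*v + 224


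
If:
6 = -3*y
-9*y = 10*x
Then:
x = 9/5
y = -2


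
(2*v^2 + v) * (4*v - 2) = 8*v^3 - 2*v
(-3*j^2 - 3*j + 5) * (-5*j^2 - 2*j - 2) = 15*j^4 + 21*j^3 - 13*j^2 - 4*j - 10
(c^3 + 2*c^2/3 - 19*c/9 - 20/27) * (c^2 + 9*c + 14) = c^5 + 29*c^4/3 + 161*c^3/9 - 281*c^2/27 - 326*c/9 - 280/27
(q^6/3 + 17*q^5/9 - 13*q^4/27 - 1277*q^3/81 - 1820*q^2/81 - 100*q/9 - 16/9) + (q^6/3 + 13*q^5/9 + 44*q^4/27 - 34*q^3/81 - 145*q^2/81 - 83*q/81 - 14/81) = 2*q^6/3 + 10*q^5/3 + 31*q^4/27 - 437*q^3/27 - 655*q^2/27 - 983*q/81 - 158/81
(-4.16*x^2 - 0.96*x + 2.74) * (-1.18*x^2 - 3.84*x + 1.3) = 4.9088*x^4 + 17.1072*x^3 - 4.9548*x^2 - 11.7696*x + 3.562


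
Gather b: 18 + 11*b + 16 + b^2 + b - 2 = b^2 + 12*b + 32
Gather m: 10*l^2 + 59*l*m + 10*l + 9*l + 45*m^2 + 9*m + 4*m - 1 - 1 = 10*l^2 + 19*l + 45*m^2 + m*(59*l + 13) - 2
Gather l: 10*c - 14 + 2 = 10*c - 12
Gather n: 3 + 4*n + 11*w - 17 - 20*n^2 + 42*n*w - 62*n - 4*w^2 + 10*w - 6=-20*n^2 + n*(42*w - 58) - 4*w^2 + 21*w - 20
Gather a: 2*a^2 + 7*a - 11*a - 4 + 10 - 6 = 2*a^2 - 4*a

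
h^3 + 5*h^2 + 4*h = h*(h + 1)*(h + 4)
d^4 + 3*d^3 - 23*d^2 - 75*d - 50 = (d - 5)*(d + 1)*(d + 2)*(d + 5)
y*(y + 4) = y^2 + 4*y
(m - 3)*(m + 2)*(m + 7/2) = m^3 + 5*m^2/2 - 19*m/2 - 21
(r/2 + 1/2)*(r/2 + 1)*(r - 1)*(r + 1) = r^4/4 + 3*r^3/4 + r^2/4 - 3*r/4 - 1/2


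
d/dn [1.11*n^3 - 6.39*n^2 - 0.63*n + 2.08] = 3.33*n^2 - 12.78*n - 0.63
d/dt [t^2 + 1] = 2*t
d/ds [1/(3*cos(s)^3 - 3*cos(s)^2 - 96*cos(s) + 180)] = (3*cos(s)^2 - 2*cos(s) - 32)*sin(s)/(3*(cos(s)^3 - cos(s)^2 - 32*cos(s) + 60)^2)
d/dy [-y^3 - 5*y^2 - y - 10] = -3*y^2 - 10*y - 1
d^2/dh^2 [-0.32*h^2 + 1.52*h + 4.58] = -0.640000000000000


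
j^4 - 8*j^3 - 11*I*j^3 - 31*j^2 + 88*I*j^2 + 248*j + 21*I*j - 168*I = (j - 8)*(j - 7*I)*(j - 3*I)*(j - I)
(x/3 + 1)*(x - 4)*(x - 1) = x^3/3 - 2*x^2/3 - 11*x/3 + 4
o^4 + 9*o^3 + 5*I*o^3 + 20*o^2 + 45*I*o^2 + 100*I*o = o*(o + 4)*(o + 5)*(o + 5*I)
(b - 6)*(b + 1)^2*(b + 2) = b^4 - 2*b^3 - 19*b^2 - 28*b - 12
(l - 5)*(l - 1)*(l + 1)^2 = l^4 - 4*l^3 - 6*l^2 + 4*l + 5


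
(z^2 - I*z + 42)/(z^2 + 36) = (z - 7*I)/(z - 6*I)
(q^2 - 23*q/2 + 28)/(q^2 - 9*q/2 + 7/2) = (q - 8)/(q - 1)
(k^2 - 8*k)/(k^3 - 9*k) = (k - 8)/(k^2 - 9)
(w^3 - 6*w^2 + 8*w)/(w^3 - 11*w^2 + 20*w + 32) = w*(w - 2)/(w^2 - 7*w - 8)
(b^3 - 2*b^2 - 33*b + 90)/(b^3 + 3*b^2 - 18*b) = (b - 5)/b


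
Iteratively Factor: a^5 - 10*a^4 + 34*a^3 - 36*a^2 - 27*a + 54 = (a - 3)*(a^4 - 7*a^3 + 13*a^2 + 3*a - 18) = (a - 3)*(a - 2)*(a^3 - 5*a^2 + 3*a + 9) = (a - 3)*(a - 2)*(a + 1)*(a^2 - 6*a + 9) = (a - 3)^2*(a - 2)*(a + 1)*(a - 3)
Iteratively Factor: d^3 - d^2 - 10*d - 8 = (d + 2)*(d^2 - 3*d - 4) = (d - 4)*(d + 2)*(d + 1)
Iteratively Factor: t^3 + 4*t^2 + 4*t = (t)*(t^2 + 4*t + 4) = t*(t + 2)*(t + 2)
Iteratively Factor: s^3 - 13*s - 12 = (s + 3)*(s^2 - 3*s - 4) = (s + 1)*(s + 3)*(s - 4)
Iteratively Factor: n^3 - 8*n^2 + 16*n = (n)*(n^2 - 8*n + 16) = n*(n - 4)*(n - 4)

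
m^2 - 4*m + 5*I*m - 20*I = (m - 4)*(m + 5*I)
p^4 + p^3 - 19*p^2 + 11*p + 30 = (p - 3)*(p - 2)*(p + 1)*(p + 5)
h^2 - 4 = (h - 2)*(h + 2)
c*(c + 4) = c^2 + 4*c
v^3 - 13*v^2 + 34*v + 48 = (v - 8)*(v - 6)*(v + 1)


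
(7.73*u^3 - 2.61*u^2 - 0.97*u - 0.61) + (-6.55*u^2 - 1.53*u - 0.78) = 7.73*u^3 - 9.16*u^2 - 2.5*u - 1.39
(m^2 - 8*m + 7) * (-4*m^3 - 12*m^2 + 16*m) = -4*m^5 + 20*m^4 + 84*m^3 - 212*m^2 + 112*m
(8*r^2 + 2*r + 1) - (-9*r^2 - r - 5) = 17*r^2 + 3*r + 6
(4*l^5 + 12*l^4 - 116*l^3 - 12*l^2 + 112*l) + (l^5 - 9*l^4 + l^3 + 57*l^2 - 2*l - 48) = 5*l^5 + 3*l^4 - 115*l^3 + 45*l^2 + 110*l - 48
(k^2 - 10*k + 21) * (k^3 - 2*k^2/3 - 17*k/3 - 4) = k^5 - 32*k^4/3 + 22*k^3 + 116*k^2/3 - 79*k - 84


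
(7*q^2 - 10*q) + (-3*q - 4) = 7*q^2 - 13*q - 4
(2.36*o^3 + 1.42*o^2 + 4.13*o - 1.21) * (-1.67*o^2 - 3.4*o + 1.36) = -3.9412*o^5 - 10.3954*o^4 - 8.5155*o^3 - 10.0901*o^2 + 9.7308*o - 1.6456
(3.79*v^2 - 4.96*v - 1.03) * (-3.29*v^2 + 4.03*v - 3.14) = -12.4691*v^4 + 31.5921*v^3 - 28.5007*v^2 + 11.4235*v + 3.2342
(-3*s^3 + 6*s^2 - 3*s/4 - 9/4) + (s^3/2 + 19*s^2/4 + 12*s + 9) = -5*s^3/2 + 43*s^2/4 + 45*s/4 + 27/4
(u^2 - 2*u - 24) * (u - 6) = u^3 - 8*u^2 - 12*u + 144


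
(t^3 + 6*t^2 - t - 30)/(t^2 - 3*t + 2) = (t^2 + 8*t + 15)/(t - 1)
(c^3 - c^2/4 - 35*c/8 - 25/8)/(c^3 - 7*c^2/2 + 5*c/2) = (4*c^2 + 9*c + 5)/(4*c*(c - 1))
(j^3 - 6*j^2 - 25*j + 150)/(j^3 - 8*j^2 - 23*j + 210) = (j - 5)/(j - 7)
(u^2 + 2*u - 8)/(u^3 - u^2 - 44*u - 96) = (u - 2)/(u^2 - 5*u - 24)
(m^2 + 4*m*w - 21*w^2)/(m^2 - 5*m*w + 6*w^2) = (-m - 7*w)/(-m + 2*w)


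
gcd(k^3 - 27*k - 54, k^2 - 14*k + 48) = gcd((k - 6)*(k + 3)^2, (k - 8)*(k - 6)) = k - 6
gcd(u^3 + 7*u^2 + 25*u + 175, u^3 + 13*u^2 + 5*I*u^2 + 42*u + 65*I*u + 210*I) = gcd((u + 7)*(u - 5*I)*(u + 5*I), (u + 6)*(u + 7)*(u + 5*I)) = u^2 + u*(7 + 5*I) + 35*I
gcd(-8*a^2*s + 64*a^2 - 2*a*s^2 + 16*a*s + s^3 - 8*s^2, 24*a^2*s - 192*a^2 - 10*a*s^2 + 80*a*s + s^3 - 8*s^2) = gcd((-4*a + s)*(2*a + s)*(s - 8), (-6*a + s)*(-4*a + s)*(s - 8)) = -4*a*s + 32*a + s^2 - 8*s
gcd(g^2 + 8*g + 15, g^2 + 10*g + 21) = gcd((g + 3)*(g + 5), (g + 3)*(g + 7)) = g + 3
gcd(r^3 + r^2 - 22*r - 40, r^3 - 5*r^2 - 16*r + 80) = r^2 - r - 20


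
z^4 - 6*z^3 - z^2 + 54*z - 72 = (z - 4)*(z - 3)*(z - 2)*(z + 3)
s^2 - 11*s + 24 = (s - 8)*(s - 3)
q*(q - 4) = q^2 - 4*q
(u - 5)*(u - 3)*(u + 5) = u^3 - 3*u^2 - 25*u + 75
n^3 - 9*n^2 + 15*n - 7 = (n - 7)*(n - 1)^2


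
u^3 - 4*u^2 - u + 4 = (u - 4)*(u - 1)*(u + 1)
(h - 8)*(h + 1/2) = h^2 - 15*h/2 - 4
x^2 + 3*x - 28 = (x - 4)*(x + 7)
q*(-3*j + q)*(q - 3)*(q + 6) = -3*j*q^3 - 9*j*q^2 + 54*j*q + q^4 + 3*q^3 - 18*q^2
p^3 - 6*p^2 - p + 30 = (p - 5)*(p - 3)*(p + 2)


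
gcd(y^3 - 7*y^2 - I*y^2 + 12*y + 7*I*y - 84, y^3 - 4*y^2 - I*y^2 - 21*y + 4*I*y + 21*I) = y - 7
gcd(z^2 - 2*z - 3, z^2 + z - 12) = z - 3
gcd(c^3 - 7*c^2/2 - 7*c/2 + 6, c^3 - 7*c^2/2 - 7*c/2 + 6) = c^3 - 7*c^2/2 - 7*c/2 + 6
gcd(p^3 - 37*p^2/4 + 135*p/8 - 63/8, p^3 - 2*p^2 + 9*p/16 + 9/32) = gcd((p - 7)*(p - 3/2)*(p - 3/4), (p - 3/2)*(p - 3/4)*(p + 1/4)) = p^2 - 9*p/4 + 9/8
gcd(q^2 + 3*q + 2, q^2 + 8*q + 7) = q + 1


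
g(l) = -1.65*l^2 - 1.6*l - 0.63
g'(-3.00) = 8.30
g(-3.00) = -10.68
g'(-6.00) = 18.20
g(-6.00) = -50.43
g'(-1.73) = 4.11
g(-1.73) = -2.80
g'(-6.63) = 20.28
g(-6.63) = -62.55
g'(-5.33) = 15.99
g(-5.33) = -38.98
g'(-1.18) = 2.29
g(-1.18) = -1.04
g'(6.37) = -22.62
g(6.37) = -77.77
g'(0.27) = -2.49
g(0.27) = -1.18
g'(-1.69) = 3.98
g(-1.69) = -2.64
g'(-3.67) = 10.51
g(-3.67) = -16.98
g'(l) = -3.3*l - 1.6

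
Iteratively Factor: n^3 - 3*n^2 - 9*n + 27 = (n - 3)*(n^2 - 9) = (n - 3)^2*(n + 3)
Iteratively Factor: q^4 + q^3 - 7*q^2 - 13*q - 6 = (q - 3)*(q^3 + 4*q^2 + 5*q + 2) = (q - 3)*(q + 1)*(q^2 + 3*q + 2) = (q - 3)*(q + 1)*(q + 2)*(q + 1)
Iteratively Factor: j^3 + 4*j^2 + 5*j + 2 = (j + 2)*(j^2 + 2*j + 1) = (j + 1)*(j + 2)*(j + 1)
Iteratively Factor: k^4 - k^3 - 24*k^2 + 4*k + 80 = (k - 2)*(k^3 + k^2 - 22*k - 40) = (k - 5)*(k - 2)*(k^2 + 6*k + 8) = (k - 5)*(k - 2)*(k + 4)*(k + 2)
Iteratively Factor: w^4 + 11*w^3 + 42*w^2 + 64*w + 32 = (w + 2)*(w^3 + 9*w^2 + 24*w + 16) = (w + 2)*(w + 4)*(w^2 + 5*w + 4) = (w + 2)*(w + 4)^2*(w + 1)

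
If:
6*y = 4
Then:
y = 2/3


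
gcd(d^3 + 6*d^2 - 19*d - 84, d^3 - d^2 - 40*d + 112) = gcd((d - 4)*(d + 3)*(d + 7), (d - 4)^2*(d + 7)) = d^2 + 3*d - 28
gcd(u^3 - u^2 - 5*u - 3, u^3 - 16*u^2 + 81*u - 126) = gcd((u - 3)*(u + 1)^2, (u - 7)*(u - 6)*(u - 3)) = u - 3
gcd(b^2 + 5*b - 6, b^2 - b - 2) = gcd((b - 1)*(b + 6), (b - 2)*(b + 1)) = 1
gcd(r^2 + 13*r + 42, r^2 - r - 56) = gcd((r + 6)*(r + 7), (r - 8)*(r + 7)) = r + 7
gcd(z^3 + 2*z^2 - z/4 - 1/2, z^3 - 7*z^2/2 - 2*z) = z + 1/2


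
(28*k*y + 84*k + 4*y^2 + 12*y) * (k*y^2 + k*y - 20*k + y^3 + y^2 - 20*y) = 28*k^2*y^3 + 112*k^2*y^2 - 476*k^2*y - 1680*k^2 + 32*k*y^4 + 128*k*y^3 - 544*k*y^2 - 1920*k*y + 4*y^5 + 16*y^4 - 68*y^3 - 240*y^2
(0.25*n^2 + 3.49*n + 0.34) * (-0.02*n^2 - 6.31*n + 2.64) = -0.005*n^4 - 1.6473*n^3 - 21.3687*n^2 + 7.0682*n + 0.8976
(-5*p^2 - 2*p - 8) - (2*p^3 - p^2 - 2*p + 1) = -2*p^3 - 4*p^2 - 9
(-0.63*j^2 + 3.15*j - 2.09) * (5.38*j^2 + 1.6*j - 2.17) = -3.3894*j^4 + 15.939*j^3 - 4.8371*j^2 - 10.1795*j + 4.5353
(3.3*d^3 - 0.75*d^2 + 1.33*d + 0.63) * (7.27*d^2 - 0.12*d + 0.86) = 23.991*d^5 - 5.8485*d^4 + 12.5971*d^3 + 3.7755*d^2 + 1.0682*d + 0.5418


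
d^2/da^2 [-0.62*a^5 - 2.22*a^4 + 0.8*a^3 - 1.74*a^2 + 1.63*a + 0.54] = -12.4*a^3 - 26.64*a^2 + 4.8*a - 3.48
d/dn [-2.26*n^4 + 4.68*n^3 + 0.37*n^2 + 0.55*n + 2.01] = -9.04*n^3 + 14.04*n^2 + 0.74*n + 0.55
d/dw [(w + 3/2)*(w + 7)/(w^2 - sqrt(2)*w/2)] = (w*(2*w - sqrt(2))*(4*w + 17) - (w + 7)*(2*w + 3)*(4*w - sqrt(2)))/(w^2*(2*w - sqrt(2))^2)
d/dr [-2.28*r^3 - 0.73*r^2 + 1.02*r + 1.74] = -6.84*r^2 - 1.46*r + 1.02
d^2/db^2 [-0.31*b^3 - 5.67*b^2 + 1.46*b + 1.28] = -1.86*b - 11.34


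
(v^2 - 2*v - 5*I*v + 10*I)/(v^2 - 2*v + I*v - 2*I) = (v - 5*I)/(v + I)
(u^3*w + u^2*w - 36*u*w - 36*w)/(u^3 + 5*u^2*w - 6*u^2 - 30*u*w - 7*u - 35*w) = w*(u^2 - 36)/(u^2 + 5*u*w - 7*u - 35*w)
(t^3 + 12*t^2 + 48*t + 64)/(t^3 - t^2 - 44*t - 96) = (t^2 + 8*t + 16)/(t^2 - 5*t - 24)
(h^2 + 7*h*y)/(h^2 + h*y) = (h + 7*y)/(h + y)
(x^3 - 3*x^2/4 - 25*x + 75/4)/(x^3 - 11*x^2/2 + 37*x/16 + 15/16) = 4*(x + 5)/(4*x + 1)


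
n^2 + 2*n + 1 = (n + 1)^2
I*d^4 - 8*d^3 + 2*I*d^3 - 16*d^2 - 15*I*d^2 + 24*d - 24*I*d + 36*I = (d + 3)*(d + 2*I)*(d + 6*I)*(I*d - I)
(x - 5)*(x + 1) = x^2 - 4*x - 5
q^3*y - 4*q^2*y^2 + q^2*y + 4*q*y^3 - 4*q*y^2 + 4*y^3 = (q - 2*y)^2*(q*y + y)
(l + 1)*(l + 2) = l^2 + 3*l + 2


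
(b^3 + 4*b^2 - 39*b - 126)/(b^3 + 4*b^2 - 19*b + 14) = (b^2 - 3*b - 18)/(b^2 - 3*b + 2)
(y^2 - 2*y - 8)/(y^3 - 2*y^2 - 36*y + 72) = (y^2 - 2*y - 8)/(y^3 - 2*y^2 - 36*y + 72)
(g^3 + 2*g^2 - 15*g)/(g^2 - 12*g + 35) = g*(g^2 + 2*g - 15)/(g^2 - 12*g + 35)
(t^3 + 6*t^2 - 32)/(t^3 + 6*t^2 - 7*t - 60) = (t^2 + 2*t - 8)/(t^2 + 2*t - 15)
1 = 1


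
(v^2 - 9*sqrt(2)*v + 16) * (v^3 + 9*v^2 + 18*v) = v^5 - 9*sqrt(2)*v^4 + 9*v^4 - 81*sqrt(2)*v^3 + 34*v^3 - 162*sqrt(2)*v^2 + 144*v^2 + 288*v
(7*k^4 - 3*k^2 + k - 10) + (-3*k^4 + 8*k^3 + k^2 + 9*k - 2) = 4*k^4 + 8*k^3 - 2*k^2 + 10*k - 12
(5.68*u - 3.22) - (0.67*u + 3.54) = 5.01*u - 6.76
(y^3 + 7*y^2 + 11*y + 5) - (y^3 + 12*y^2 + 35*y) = -5*y^2 - 24*y + 5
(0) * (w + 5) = 0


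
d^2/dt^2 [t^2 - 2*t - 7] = 2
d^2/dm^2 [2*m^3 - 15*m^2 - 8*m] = 12*m - 30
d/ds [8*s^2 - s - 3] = 16*s - 1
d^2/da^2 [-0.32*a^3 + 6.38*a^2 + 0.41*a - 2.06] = 12.76 - 1.92*a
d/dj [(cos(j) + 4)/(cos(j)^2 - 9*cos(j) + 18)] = (cos(j)^2 + 8*cos(j) - 54)*sin(j)/(cos(j)^2 - 9*cos(j) + 18)^2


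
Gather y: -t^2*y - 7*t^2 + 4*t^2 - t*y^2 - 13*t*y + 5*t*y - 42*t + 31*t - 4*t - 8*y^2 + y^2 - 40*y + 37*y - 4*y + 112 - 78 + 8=-3*t^2 - 15*t + y^2*(-t - 7) + y*(-t^2 - 8*t - 7) + 42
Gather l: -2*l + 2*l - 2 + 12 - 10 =0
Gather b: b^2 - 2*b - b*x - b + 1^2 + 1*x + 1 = b^2 + b*(-x - 3) + x + 2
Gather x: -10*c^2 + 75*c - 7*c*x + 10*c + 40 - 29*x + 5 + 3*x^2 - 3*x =-10*c^2 + 85*c + 3*x^2 + x*(-7*c - 32) + 45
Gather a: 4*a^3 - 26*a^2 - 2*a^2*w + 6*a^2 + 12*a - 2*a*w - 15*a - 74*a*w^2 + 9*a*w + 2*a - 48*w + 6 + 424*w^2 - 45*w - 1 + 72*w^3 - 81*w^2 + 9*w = 4*a^3 + a^2*(-2*w - 20) + a*(-74*w^2 + 7*w - 1) + 72*w^3 + 343*w^2 - 84*w + 5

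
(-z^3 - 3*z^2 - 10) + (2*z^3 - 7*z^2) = z^3 - 10*z^2 - 10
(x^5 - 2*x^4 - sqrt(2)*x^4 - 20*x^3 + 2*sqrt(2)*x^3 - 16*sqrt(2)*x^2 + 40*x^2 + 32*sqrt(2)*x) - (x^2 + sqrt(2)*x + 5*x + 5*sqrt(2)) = x^5 - 2*x^4 - sqrt(2)*x^4 - 20*x^3 + 2*sqrt(2)*x^3 - 16*sqrt(2)*x^2 + 39*x^2 - 5*x + 31*sqrt(2)*x - 5*sqrt(2)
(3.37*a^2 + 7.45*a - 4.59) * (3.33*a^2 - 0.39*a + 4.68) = 11.2221*a^4 + 23.4942*a^3 - 2.4186*a^2 + 36.6561*a - 21.4812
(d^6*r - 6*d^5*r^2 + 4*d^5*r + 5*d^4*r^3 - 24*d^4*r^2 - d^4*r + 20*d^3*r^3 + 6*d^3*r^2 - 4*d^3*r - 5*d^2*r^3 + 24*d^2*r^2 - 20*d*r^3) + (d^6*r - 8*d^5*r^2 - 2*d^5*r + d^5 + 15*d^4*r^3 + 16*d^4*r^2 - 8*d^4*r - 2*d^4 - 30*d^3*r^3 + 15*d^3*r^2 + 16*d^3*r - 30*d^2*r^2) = 2*d^6*r - 14*d^5*r^2 + 2*d^5*r + d^5 + 20*d^4*r^3 - 8*d^4*r^2 - 9*d^4*r - 2*d^4 - 10*d^3*r^3 + 21*d^3*r^2 + 12*d^3*r - 5*d^2*r^3 - 6*d^2*r^2 - 20*d*r^3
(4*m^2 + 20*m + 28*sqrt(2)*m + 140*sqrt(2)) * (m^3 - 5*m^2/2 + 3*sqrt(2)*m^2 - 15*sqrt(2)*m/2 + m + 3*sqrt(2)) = 4*m^5 + 10*m^4 + 40*sqrt(2)*m^4 + 122*m^3 + 100*sqrt(2)*m^3 - 460*sqrt(2)*m^2 + 440*m^2 - 1932*m + 200*sqrt(2)*m + 840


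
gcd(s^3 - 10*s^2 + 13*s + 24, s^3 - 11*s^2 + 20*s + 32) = s^2 - 7*s - 8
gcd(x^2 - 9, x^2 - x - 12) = x + 3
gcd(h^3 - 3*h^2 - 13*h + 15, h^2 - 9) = h + 3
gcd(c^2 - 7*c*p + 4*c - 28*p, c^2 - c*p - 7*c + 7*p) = 1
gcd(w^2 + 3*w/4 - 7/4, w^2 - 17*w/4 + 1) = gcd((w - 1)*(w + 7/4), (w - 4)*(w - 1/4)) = 1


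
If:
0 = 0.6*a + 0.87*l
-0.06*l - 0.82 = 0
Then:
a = 19.82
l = -13.67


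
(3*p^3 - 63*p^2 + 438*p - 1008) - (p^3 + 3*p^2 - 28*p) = 2*p^3 - 66*p^2 + 466*p - 1008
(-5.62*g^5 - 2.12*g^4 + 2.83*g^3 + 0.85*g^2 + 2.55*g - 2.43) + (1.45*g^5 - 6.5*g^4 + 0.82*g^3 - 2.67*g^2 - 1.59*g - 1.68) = -4.17*g^5 - 8.62*g^4 + 3.65*g^3 - 1.82*g^2 + 0.96*g - 4.11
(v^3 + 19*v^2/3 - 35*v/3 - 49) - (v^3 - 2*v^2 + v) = 25*v^2/3 - 38*v/3 - 49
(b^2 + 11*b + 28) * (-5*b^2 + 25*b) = -5*b^4 - 30*b^3 + 135*b^2 + 700*b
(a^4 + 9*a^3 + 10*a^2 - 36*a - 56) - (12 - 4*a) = a^4 + 9*a^3 + 10*a^2 - 32*a - 68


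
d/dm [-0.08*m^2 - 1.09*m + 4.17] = -0.16*m - 1.09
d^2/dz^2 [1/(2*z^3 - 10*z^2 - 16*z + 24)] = ((5 - 3*z)*(z^3 - 5*z^2 - 8*z + 12) + (-3*z^2 + 10*z + 8)^2)/(z^3 - 5*z^2 - 8*z + 12)^3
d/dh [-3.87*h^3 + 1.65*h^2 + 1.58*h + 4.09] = -11.61*h^2 + 3.3*h + 1.58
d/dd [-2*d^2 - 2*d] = -4*d - 2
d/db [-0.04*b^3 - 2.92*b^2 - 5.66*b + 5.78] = -0.12*b^2 - 5.84*b - 5.66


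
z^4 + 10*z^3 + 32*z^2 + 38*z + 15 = (z + 1)^2*(z + 3)*(z + 5)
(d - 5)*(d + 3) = d^2 - 2*d - 15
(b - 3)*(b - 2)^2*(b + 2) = b^4 - 5*b^3 + 2*b^2 + 20*b - 24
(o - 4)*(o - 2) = o^2 - 6*o + 8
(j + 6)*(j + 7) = j^2 + 13*j + 42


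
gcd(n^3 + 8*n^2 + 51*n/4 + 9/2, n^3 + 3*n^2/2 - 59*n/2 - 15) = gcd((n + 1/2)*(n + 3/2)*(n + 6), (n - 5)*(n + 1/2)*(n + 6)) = n^2 + 13*n/2 + 3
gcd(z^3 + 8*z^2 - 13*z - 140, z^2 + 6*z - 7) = z + 7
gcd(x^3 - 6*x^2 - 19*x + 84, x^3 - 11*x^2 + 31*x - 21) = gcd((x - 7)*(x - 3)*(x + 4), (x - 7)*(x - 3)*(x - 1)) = x^2 - 10*x + 21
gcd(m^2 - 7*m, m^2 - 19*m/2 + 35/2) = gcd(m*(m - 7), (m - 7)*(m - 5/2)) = m - 7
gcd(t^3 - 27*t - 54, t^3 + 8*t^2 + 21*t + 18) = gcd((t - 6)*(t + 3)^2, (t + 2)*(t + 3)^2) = t^2 + 6*t + 9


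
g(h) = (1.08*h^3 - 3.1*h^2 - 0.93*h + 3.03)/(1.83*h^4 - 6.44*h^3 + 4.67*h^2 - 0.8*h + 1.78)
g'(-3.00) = -0.02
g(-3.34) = -0.13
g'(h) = (3.24*h^2 - 6.2*h - 0.93)/(1.83*h^4 - 6.44*h^3 + 4.67*h^2 - 0.8*h + 1.78) + (-7.32*h^3 + 19.32*h^2 - 9.34*h + 0.8)*(1.08*h^3 - 3.1*h^2 - 0.93*h + 3.03)/(1.83*h^4 - 6.44*h^3 + 4.67*h^2 - 0.8*h + 1.78)^2 = (-1.9764*h^6 + 11.346*h^5 - 9.8147*h^4 - 35.886*h^3 + 71.1299*h^2 - 39.3362*h + 0.7686)/(3.3489*h^8 - 23.5704*h^7 + 58.5658*h^6 - 63.0776*h^5 + 38.6277*h^4 - 30.3984*h^3 + 17.2652*h^2 - 2.848*h + 3.1684)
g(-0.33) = 1.06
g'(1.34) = -18.42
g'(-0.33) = 2.87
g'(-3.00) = -0.02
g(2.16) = 0.79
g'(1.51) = -2.60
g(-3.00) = -0.14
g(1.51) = 1.20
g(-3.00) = -0.14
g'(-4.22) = -0.02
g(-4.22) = -0.11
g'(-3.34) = -0.02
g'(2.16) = 0.49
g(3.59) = 0.15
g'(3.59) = 0.00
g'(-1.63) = 0.05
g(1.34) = 2.36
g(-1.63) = -0.15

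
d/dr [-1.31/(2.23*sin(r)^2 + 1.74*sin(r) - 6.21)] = (5.8426*sin(r) + 2.2794)*cos(r)/(2.23*sin(r)^2 + 1.74*sin(r) - 6.21)^2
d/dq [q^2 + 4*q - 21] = 2*q + 4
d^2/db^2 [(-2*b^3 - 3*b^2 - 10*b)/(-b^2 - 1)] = 2*(8*b^3 - 9*b^2 - 24*b + 3)/(b^6 + 3*b^4 + 3*b^2 + 1)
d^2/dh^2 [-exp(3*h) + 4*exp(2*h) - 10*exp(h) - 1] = (-9*exp(2*h) + 16*exp(h) - 10)*exp(h)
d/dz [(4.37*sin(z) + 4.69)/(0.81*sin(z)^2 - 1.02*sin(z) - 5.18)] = (-7.5978*sin(z) + 1.76985*cos(2*z) - 19.62265)*cos(z)/(-0.81*sin(z)^2 + 1.02*sin(z) + 5.18)^2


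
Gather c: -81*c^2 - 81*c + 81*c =-81*c^2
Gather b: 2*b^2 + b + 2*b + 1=2*b^2 + 3*b + 1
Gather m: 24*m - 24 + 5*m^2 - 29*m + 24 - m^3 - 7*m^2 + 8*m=-m^3 - 2*m^2 + 3*m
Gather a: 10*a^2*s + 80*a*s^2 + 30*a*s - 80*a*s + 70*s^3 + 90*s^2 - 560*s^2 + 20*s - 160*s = 10*a^2*s + a*(80*s^2 - 50*s) + 70*s^3 - 470*s^2 - 140*s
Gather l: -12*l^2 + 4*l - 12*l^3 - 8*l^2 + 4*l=-12*l^3 - 20*l^2 + 8*l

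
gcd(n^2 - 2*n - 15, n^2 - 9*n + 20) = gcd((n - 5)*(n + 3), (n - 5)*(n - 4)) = n - 5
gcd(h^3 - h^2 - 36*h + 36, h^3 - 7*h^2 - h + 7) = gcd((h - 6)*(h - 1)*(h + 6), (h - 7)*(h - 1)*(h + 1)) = h - 1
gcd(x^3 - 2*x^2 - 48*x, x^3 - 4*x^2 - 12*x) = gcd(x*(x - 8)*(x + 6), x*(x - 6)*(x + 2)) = x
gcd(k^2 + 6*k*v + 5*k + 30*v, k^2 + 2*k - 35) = 1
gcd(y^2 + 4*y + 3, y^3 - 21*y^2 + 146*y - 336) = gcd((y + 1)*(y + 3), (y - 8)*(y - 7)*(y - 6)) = 1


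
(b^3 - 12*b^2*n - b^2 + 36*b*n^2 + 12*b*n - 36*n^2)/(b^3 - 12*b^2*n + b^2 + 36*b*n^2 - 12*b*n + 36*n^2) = (b - 1)/(b + 1)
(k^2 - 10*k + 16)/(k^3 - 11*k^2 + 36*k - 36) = (k - 8)/(k^2 - 9*k + 18)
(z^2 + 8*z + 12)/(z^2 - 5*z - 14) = (z + 6)/(z - 7)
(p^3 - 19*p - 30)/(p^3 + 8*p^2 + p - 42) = (p^2 - 3*p - 10)/(p^2 + 5*p - 14)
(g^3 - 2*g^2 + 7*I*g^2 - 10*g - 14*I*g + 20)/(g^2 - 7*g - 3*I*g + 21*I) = (g^3 + g^2*(-2 + 7*I) - 2*g*(5 + 7*I) + 20)/(g^2 - g*(7 + 3*I) + 21*I)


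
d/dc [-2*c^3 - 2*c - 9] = -6*c^2 - 2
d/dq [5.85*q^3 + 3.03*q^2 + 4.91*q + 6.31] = 17.55*q^2 + 6.06*q + 4.91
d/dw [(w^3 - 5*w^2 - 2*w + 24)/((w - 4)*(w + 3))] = (w^2 + 6*w + 3)/(w^2 + 6*w + 9)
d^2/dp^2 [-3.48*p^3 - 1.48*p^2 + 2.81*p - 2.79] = -20.88*p - 2.96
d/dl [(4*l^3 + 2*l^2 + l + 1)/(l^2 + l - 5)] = (4*l^4 + 8*l^3 - 59*l^2 - 22*l - 6)/(l^4 + 2*l^3 - 9*l^2 - 10*l + 25)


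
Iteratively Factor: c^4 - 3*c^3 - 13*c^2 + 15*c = (c - 1)*(c^3 - 2*c^2 - 15*c) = (c - 5)*(c - 1)*(c^2 + 3*c) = c*(c - 5)*(c - 1)*(c + 3)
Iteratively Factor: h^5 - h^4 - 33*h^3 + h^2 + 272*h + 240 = (h + 1)*(h^4 - 2*h^3 - 31*h^2 + 32*h + 240) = (h - 4)*(h + 1)*(h^3 + 2*h^2 - 23*h - 60) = (h - 4)*(h + 1)*(h + 4)*(h^2 - 2*h - 15) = (h - 4)*(h + 1)*(h + 3)*(h + 4)*(h - 5)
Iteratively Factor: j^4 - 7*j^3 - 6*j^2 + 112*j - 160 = (j - 4)*(j^3 - 3*j^2 - 18*j + 40) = (j - 4)*(j - 2)*(j^2 - j - 20) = (j - 5)*(j - 4)*(j - 2)*(j + 4)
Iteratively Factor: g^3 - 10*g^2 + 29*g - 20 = (g - 5)*(g^2 - 5*g + 4) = (g - 5)*(g - 4)*(g - 1)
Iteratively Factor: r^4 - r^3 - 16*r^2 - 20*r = (r - 5)*(r^3 + 4*r^2 + 4*r) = (r - 5)*(r + 2)*(r^2 + 2*r) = (r - 5)*(r + 2)^2*(r)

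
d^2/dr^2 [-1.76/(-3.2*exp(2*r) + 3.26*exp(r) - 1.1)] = ((5.7376 - 22.528*exp(r))*(3.2*exp(2*r) - 3.26*exp(r) + 1.1) + 1.76*(6.4*exp(r) - 3.26)*(12.8*exp(r) - 6.52)*exp(r))*exp(r)/(3.2*exp(2*r) - 3.26*exp(r) + 1.1)^3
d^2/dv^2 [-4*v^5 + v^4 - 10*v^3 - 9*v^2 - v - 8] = -80*v^3 + 12*v^2 - 60*v - 18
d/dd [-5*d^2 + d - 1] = 1 - 10*d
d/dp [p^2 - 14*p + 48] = 2*p - 14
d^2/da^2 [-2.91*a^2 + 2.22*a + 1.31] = -5.82000000000000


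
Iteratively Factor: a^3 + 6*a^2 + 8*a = (a + 2)*(a^2 + 4*a) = a*(a + 2)*(a + 4)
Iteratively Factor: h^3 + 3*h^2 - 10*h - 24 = (h + 4)*(h^2 - h - 6) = (h - 3)*(h + 4)*(h + 2)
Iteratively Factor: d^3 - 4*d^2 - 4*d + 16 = (d - 2)*(d^2 - 2*d - 8) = (d - 2)*(d + 2)*(d - 4)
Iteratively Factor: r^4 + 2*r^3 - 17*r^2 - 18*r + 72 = (r + 4)*(r^3 - 2*r^2 - 9*r + 18) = (r - 2)*(r + 4)*(r^2 - 9) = (r - 2)*(r + 3)*(r + 4)*(r - 3)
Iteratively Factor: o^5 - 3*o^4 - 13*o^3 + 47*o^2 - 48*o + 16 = (o - 1)*(o^4 - 2*o^3 - 15*o^2 + 32*o - 16) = (o - 1)*(o + 4)*(o^3 - 6*o^2 + 9*o - 4) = (o - 4)*(o - 1)*(o + 4)*(o^2 - 2*o + 1) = (o - 4)*(o - 1)^2*(o + 4)*(o - 1)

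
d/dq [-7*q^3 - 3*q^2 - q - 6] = -21*q^2 - 6*q - 1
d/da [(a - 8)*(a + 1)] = 2*a - 7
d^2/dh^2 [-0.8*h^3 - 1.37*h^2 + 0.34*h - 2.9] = -4.8*h - 2.74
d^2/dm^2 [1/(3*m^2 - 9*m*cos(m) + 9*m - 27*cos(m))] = (-(m^2 - 3*m*cos(m) + 3*m - 9*cos(m))*(3*m*cos(m) + 6*sin(m) + 9*cos(m) + 2) + 2*(3*m*sin(m) + 2*m + 9*sin(m) - 3*cos(m) + 3)^2)/(3*(m + 3)^3*(m - 3*cos(m))^3)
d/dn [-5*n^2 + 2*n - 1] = 2 - 10*n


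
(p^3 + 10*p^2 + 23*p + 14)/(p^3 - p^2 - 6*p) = (p^2 + 8*p + 7)/(p*(p - 3))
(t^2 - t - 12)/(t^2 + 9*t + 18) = (t - 4)/(t + 6)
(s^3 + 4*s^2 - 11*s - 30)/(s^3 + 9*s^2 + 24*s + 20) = (s - 3)/(s + 2)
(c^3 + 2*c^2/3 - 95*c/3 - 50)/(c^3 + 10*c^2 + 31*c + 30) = (c^2 - 13*c/3 - 10)/(c^2 + 5*c + 6)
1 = 1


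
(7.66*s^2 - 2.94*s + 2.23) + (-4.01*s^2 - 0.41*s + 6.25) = 3.65*s^2 - 3.35*s + 8.48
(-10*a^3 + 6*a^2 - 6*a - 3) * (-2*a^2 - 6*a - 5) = 20*a^5 + 48*a^4 + 26*a^3 + 12*a^2 + 48*a + 15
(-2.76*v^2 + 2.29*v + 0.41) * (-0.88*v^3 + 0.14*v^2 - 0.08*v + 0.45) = 2.4288*v^5 - 2.4016*v^4 + 0.1806*v^3 - 1.3678*v^2 + 0.9977*v + 0.1845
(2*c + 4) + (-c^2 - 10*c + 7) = -c^2 - 8*c + 11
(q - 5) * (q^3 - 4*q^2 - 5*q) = q^4 - 9*q^3 + 15*q^2 + 25*q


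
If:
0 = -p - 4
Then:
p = -4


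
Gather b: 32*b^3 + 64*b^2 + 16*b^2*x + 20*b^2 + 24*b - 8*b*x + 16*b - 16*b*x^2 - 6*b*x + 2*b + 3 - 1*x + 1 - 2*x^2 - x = 32*b^3 + b^2*(16*x + 84) + b*(-16*x^2 - 14*x + 42) - 2*x^2 - 2*x + 4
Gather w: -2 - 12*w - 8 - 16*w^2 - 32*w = -16*w^2 - 44*w - 10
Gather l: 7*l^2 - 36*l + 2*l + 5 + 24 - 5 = 7*l^2 - 34*l + 24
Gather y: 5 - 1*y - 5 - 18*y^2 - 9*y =-18*y^2 - 10*y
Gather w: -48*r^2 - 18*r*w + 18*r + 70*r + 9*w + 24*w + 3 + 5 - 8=-48*r^2 + 88*r + w*(33 - 18*r)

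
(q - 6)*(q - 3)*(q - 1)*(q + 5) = q^4 - 5*q^3 - 23*q^2 + 117*q - 90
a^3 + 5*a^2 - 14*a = a*(a - 2)*(a + 7)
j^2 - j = j*(j - 1)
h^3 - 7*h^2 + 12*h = h*(h - 4)*(h - 3)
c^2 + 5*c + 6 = (c + 2)*(c + 3)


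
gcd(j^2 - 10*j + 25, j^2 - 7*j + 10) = j - 5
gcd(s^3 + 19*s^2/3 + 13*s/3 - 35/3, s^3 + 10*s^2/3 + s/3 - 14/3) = s^2 + 4*s/3 - 7/3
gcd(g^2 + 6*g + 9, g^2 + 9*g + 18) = g + 3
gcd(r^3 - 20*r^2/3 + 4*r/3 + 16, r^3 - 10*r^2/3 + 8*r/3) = r - 2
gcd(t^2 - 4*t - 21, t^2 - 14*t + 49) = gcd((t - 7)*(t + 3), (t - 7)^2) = t - 7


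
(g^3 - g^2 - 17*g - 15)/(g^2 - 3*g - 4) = (g^2 - 2*g - 15)/(g - 4)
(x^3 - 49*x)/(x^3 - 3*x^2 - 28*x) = (x + 7)/(x + 4)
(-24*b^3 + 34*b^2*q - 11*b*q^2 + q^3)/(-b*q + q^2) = 24*b^2/q - 10*b + q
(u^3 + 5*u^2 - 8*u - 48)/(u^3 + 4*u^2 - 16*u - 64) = (u - 3)/(u - 4)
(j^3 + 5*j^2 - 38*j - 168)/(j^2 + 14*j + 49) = (j^2 - 2*j - 24)/(j + 7)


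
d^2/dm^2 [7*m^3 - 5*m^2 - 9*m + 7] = 42*m - 10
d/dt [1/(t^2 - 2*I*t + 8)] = 2*(-t + I)/(t^2 - 2*I*t + 8)^2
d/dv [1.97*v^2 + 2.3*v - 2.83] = 3.94*v + 2.3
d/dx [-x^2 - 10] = -2*x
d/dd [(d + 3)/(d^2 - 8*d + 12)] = (d^2 - 8*d - 2*(d - 4)*(d + 3) + 12)/(d^2 - 8*d + 12)^2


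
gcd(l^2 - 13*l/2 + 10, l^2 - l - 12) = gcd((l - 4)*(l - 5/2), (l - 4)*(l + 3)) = l - 4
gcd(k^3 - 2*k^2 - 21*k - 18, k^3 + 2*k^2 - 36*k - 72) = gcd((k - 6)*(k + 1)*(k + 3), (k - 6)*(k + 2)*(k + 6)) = k - 6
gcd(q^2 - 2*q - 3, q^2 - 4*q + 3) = q - 3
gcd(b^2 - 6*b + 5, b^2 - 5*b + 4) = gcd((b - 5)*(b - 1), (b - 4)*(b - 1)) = b - 1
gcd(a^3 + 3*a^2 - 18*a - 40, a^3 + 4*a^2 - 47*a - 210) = a + 5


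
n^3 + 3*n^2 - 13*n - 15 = (n - 3)*(n + 1)*(n + 5)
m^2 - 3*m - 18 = (m - 6)*(m + 3)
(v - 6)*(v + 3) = v^2 - 3*v - 18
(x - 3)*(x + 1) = x^2 - 2*x - 3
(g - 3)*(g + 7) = g^2 + 4*g - 21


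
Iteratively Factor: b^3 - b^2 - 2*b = (b)*(b^2 - b - 2) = b*(b - 2)*(b + 1)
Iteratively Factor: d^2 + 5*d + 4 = (d + 4)*(d + 1)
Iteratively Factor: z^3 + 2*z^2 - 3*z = (z + 3)*(z^2 - z) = z*(z + 3)*(z - 1)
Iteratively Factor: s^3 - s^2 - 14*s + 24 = (s + 4)*(s^2 - 5*s + 6) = (s - 3)*(s + 4)*(s - 2)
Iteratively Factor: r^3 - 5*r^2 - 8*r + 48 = (r + 3)*(r^2 - 8*r + 16) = (r - 4)*(r + 3)*(r - 4)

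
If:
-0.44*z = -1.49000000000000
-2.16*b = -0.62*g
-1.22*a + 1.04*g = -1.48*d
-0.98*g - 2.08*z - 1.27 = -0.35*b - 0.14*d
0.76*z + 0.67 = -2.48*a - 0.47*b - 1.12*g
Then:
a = 2.83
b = -2.34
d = 8.07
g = -8.17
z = 3.39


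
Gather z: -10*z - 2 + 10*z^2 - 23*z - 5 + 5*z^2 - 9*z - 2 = 15*z^2 - 42*z - 9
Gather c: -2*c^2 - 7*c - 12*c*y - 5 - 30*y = -2*c^2 + c*(-12*y - 7) - 30*y - 5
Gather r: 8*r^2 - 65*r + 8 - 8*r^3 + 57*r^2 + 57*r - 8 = -8*r^3 + 65*r^2 - 8*r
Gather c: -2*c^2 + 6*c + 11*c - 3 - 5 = -2*c^2 + 17*c - 8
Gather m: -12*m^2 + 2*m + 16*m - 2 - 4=-12*m^2 + 18*m - 6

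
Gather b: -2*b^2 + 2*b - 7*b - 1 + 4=-2*b^2 - 5*b + 3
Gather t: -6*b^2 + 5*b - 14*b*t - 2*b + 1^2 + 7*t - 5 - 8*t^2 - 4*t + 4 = -6*b^2 + 3*b - 8*t^2 + t*(3 - 14*b)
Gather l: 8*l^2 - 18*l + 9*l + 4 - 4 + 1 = 8*l^2 - 9*l + 1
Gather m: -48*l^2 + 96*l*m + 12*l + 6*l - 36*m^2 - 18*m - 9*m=-48*l^2 + 18*l - 36*m^2 + m*(96*l - 27)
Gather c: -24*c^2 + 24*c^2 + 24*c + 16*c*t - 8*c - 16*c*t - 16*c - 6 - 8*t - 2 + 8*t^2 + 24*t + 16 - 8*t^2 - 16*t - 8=0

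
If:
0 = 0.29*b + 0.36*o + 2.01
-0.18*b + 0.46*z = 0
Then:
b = 2.55555555555556*z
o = -2.05864197530864*z - 5.58333333333333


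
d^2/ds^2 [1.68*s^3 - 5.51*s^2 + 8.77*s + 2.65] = 10.08*s - 11.02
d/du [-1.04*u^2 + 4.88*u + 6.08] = 4.88 - 2.08*u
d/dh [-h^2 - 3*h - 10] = -2*h - 3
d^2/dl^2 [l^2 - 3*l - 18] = 2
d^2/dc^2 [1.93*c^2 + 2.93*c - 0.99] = 3.86000000000000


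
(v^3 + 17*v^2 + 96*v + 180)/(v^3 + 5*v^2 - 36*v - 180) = (v + 6)/(v - 6)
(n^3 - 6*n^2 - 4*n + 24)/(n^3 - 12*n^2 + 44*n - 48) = (n + 2)/(n - 4)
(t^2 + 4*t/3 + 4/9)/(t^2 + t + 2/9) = (3*t + 2)/(3*t + 1)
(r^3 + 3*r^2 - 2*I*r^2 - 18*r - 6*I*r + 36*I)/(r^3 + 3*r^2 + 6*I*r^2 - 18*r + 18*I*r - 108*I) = (r - 2*I)/(r + 6*I)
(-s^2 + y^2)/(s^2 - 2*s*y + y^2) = (s + y)/(-s + y)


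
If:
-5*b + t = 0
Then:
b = t/5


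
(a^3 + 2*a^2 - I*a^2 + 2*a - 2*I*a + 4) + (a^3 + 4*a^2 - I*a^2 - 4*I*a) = 2*a^3 + 6*a^2 - 2*I*a^2 + 2*a - 6*I*a + 4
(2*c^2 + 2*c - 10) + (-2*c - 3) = 2*c^2 - 13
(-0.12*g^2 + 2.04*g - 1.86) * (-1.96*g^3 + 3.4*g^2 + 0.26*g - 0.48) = 0.2352*g^5 - 4.4064*g^4 + 10.5504*g^3 - 5.736*g^2 - 1.4628*g + 0.8928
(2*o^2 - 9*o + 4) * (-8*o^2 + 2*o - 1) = -16*o^4 + 76*o^3 - 52*o^2 + 17*o - 4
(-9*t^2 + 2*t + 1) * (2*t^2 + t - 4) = -18*t^4 - 5*t^3 + 40*t^2 - 7*t - 4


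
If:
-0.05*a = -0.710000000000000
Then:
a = 14.20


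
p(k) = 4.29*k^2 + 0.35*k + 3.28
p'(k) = 8.58*k + 0.35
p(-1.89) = 17.94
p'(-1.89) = -15.87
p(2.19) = 24.62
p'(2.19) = 19.14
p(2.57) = 32.51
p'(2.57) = 22.40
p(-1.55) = 13.04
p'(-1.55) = -12.95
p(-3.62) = 58.23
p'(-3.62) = -30.71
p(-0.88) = 6.29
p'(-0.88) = -7.20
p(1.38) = 11.93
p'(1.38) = 12.19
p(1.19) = 9.77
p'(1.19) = 10.56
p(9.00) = 353.92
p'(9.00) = 77.57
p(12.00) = 625.24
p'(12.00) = 103.31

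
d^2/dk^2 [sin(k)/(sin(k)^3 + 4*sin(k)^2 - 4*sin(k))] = 2*(-2*sin(k)^4 - 6*sin(k)^3 - 13*sin(k)^2 + 4*sin(k) + 20)/(sin(k)^2 + 4*sin(k) - 4)^3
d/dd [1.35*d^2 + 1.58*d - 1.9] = 2.7*d + 1.58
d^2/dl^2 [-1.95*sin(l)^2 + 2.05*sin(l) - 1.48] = -2.05*sin(l) - 3.9*cos(2*l)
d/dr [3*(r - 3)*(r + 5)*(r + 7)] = 9*r^2 + 54*r - 3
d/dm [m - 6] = 1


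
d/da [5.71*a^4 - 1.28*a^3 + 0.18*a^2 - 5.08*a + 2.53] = 22.84*a^3 - 3.84*a^2 + 0.36*a - 5.08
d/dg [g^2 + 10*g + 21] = 2*g + 10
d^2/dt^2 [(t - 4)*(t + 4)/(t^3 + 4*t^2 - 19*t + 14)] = 2*(t^6 - 39*t^4 - 534*t^3 - 24*t^2 + 4320*t - 4684)/(t^9 + 12*t^8 - 9*t^7 - 350*t^6 + 507*t^5 + 3408*t^4 - 12655*t^3 + 17514*t^2 - 11172*t + 2744)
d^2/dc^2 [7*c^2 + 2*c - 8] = 14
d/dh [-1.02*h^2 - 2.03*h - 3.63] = -2.04*h - 2.03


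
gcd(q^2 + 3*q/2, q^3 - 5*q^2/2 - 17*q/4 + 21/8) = q + 3/2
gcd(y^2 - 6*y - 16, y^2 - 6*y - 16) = y^2 - 6*y - 16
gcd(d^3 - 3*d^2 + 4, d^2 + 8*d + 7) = d + 1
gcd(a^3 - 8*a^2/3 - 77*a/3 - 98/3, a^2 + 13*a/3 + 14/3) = a^2 + 13*a/3 + 14/3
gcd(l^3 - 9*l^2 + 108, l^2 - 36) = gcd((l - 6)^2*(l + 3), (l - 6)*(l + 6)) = l - 6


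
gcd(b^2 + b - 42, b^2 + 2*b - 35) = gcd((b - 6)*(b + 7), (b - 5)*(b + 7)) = b + 7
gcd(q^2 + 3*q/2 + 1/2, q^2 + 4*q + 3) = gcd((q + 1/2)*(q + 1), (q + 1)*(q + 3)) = q + 1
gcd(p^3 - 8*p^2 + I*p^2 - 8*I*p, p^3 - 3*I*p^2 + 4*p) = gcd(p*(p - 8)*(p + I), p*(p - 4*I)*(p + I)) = p^2 + I*p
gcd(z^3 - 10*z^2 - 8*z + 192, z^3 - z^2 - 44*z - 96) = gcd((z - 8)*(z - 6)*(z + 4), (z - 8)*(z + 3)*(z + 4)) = z^2 - 4*z - 32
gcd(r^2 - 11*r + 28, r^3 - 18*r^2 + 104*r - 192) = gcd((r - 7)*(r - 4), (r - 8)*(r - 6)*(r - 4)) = r - 4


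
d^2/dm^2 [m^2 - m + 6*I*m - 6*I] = 2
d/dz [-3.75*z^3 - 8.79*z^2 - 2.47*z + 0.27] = -11.25*z^2 - 17.58*z - 2.47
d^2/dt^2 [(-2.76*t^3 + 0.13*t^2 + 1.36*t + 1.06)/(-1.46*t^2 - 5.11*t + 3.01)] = (-7.105427357601e-15*t^5 + 164.538788*t^3 - 271.69578*t^2 + 66.725904*t - 108.866422)/(3.112136*t^6 + 32.677428*t^5 + 95.12265*t^4 - 1.30560499999996*t^3 - 196.109025*t^2 + 138.891333*t - 27.270901)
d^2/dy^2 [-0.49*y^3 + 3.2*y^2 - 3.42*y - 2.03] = 6.4 - 2.94*y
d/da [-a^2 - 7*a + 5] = -2*a - 7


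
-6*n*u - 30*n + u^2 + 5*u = (-6*n + u)*(u + 5)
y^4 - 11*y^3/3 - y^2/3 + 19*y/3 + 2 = (y - 3)*(y - 2)*(y + 1/3)*(y + 1)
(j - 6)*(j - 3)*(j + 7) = j^3 - 2*j^2 - 45*j + 126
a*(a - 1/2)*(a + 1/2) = a^3 - a/4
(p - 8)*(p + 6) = p^2 - 2*p - 48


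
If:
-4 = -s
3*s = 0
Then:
No Solution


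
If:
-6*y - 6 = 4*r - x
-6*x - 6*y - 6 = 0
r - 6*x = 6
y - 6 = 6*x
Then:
No Solution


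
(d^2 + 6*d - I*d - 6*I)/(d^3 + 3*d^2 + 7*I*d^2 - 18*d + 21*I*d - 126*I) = (d - I)/(d^2 + d*(-3 + 7*I) - 21*I)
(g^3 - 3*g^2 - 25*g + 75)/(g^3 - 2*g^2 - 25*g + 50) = (g - 3)/(g - 2)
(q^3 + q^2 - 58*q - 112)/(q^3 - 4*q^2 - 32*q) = (q^2 + 9*q + 14)/(q*(q + 4))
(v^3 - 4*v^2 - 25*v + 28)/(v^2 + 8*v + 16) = (v^2 - 8*v + 7)/(v + 4)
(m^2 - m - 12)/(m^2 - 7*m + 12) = (m + 3)/(m - 3)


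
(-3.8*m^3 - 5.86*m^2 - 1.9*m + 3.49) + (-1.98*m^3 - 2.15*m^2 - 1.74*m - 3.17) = -5.78*m^3 - 8.01*m^2 - 3.64*m + 0.32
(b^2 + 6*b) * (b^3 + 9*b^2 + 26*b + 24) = b^5 + 15*b^4 + 80*b^3 + 180*b^2 + 144*b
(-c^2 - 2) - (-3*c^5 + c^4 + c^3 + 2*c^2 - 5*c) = 3*c^5 - c^4 - c^3 - 3*c^2 + 5*c - 2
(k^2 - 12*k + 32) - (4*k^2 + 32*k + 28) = -3*k^2 - 44*k + 4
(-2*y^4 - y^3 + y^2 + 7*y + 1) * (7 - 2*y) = 4*y^5 - 12*y^4 - 9*y^3 - 7*y^2 + 47*y + 7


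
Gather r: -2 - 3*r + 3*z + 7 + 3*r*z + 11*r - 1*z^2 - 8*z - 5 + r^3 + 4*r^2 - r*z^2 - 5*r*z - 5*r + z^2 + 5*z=r^3 + 4*r^2 + r*(-z^2 - 2*z + 3)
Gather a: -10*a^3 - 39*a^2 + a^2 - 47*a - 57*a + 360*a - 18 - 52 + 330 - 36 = -10*a^3 - 38*a^2 + 256*a + 224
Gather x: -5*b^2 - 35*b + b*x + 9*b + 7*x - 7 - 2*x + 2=-5*b^2 - 26*b + x*(b + 5) - 5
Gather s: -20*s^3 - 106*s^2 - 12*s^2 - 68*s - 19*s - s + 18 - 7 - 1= -20*s^3 - 118*s^2 - 88*s + 10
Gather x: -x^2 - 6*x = -x^2 - 6*x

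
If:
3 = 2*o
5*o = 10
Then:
No Solution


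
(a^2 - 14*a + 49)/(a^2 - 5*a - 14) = (a - 7)/(a + 2)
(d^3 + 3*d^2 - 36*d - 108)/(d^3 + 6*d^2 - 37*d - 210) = (d^2 + 9*d + 18)/(d^2 + 12*d + 35)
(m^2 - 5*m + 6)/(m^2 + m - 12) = (m - 2)/(m + 4)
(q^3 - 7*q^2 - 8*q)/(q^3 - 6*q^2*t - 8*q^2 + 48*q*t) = (q + 1)/(q - 6*t)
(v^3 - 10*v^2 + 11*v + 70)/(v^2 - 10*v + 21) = (v^2 - 3*v - 10)/(v - 3)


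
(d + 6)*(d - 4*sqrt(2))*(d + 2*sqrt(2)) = d^3 - 2*sqrt(2)*d^2 + 6*d^2 - 12*sqrt(2)*d - 16*d - 96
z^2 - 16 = (z - 4)*(z + 4)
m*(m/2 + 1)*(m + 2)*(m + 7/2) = m^4/2 + 15*m^3/4 + 9*m^2 + 7*m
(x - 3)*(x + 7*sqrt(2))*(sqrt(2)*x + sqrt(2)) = sqrt(2)*x^3 - 2*sqrt(2)*x^2 + 14*x^2 - 28*x - 3*sqrt(2)*x - 42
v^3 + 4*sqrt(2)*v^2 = v^2*(v + 4*sqrt(2))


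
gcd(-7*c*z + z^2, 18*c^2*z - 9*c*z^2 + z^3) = z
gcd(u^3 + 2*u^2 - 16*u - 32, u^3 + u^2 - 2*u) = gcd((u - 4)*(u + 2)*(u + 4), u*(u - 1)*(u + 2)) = u + 2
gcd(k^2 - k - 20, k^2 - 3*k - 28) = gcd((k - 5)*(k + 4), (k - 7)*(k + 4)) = k + 4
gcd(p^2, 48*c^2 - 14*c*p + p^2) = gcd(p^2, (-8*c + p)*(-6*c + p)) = 1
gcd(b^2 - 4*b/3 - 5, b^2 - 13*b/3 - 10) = b + 5/3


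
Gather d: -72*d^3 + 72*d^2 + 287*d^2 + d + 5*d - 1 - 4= -72*d^3 + 359*d^2 + 6*d - 5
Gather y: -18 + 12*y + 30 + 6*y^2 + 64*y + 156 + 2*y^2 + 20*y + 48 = 8*y^2 + 96*y + 216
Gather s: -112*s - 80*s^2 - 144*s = -80*s^2 - 256*s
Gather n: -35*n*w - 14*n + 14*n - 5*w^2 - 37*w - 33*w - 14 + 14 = -35*n*w - 5*w^2 - 70*w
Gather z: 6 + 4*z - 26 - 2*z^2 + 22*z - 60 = -2*z^2 + 26*z - 80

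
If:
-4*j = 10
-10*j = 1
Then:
No Solution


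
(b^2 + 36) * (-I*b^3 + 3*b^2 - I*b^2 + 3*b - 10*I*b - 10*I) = -I*b^5 + 3*b^4 - I*b^4 + 3*b^3 - 46*I*b^3 + 108*b^2 - 46*I*b^2 + 108*b - 360*I*b - 360*I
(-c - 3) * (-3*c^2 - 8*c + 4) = 3*c^3 + 17*c^2 + 20*c - 12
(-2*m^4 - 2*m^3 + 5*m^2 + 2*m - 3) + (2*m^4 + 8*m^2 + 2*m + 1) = -2*m^3 + 13*m^2 + 4*m - 2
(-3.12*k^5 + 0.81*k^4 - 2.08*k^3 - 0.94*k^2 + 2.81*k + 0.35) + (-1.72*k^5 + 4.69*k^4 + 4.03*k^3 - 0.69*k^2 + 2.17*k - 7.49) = -4.84*k^5 + 5.5*k^4 + 1.95*k^3 - 1.63*k^2 + 4.98*k - 7.14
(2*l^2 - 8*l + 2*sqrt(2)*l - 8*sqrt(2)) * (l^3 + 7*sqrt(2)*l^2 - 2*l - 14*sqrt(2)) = 2*l^5 - 8*l^4 + 16*sqrt(2)*l^4 - 64*sqrt(2)*l^3 + 24*l^3 - 96*l^2 - 32*sqrt(2)*l^2 - 56*l + 128*sqrt(2)*l + 224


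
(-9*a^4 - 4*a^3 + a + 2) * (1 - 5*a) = 45*a^5 + 11*a^4 - 4*a^3 - 5*a^2 - 9*a + 2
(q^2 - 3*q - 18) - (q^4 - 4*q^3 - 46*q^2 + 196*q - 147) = -q^4 + 4*q^3 + 47*q^2 - 199*q + 129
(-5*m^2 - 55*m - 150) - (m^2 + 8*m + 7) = -6*m^2 - 63*m - 157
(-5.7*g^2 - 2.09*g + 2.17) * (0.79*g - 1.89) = -4.503*g^3 + 9.1219*g^2 + 5.6644*g - 4.1013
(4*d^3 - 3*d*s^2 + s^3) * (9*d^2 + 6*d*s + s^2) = 36*d^5 + 24*d^4*s - 23*d^3*s^2 - 9*d^2*s^3 + 3*d*s^4 + s^5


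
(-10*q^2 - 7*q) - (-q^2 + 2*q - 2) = -9*q^2 - 9*q + 2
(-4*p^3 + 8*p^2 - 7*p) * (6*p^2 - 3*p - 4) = -24*p^5 + 60*p^4 - 50*p^3 - 11*p^2 + 28*p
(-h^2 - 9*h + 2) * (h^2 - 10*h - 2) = -h^4 + h^3 + 94*h^2 - 2*h - 4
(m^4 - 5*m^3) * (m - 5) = m^5 - 10*m^4 + 25*m^3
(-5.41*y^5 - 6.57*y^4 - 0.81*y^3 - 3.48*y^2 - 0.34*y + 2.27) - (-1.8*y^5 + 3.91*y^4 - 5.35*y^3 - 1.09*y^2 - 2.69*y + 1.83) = -3.61*y^5 - 10.48*y^4 + 4.54*y^3 - 2.39*y^2 + 2.35*y + 0.44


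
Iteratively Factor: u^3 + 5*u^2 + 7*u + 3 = (u + 1)*(u^2 + 4*u + 3) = (u + 1)^2*(u + 3)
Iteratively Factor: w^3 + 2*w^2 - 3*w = (w + 3)*(w^2 - w) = (w - 1)*(w + 3)*(w)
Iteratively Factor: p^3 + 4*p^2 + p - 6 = (p + 2)*(p^2 + 2*p - 3) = (p - 1)*(p + 2)*(p + 3)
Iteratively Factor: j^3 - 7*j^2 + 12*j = (j - 4)*(j^2 - 3*j) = (j - 4)*(j - 3)*(j)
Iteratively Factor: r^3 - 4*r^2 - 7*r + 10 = (r - 1)*(r^2 - 3*r - 10) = (r - 1)*(r + 2)*(r - 5)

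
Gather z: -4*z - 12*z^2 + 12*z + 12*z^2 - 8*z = 0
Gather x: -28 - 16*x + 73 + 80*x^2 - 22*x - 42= 80*x^2 - 38*x + 3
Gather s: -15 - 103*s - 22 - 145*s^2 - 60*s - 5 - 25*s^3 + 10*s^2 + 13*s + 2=-25*s^3 - 135*s^2 - 150*s - 40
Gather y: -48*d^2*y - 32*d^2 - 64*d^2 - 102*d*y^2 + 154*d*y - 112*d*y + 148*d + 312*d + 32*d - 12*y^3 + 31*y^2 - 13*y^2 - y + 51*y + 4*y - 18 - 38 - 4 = -96*d^2 + 492*d - 12*y^3 + y^2*(18 - 102*d) + y*(-48*d^2 + 42*d + 54) - 60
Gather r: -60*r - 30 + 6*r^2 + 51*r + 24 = 6*r^2 - 9*r - 6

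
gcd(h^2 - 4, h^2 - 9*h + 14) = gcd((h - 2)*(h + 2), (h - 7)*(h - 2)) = h - 2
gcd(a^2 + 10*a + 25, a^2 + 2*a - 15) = a + 5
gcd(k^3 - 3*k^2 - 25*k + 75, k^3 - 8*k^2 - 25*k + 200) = k^2 - 25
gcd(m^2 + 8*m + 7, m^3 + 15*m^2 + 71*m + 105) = m + 7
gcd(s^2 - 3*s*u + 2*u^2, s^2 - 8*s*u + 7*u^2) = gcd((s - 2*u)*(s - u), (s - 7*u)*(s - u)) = s - u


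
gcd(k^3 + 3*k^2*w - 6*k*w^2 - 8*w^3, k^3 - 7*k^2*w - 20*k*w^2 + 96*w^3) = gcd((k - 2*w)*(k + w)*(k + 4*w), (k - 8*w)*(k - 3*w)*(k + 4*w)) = k + 4*w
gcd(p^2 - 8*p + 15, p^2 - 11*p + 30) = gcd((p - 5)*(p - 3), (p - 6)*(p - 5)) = p - 5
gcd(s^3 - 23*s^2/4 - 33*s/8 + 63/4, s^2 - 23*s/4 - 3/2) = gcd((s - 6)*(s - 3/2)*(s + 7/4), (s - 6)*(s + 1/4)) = s - 6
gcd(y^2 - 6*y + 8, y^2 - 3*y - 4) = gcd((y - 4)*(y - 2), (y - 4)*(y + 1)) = y - 4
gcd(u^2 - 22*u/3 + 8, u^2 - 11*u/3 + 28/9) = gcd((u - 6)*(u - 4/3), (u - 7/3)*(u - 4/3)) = u - 4/3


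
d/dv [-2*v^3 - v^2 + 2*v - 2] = -6*v^2 - 2*v + 2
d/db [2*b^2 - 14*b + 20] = 4*b - 14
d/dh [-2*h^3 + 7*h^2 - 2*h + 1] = -6*h^2 + 14*h - 2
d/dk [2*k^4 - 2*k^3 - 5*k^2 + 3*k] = 8*k^3 - 6*k^2 - 10*k + 3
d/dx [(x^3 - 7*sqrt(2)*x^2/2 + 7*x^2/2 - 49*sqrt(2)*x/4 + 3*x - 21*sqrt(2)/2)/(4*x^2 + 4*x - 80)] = (4*x^4 + 8*x^3 - 238*x^2 + 35*sqrt(2)*x^2 - 560*x + 644*sqrt(2)*x - 240 + 1022*sqrt(2))/(16*(x^4 + 2*x^3 - 39*x^2 - 40*x + 400))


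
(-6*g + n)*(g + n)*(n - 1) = -6*g^2*n + 6*g^2 - 5*g*n^2 + 5*g*n + n^3 - n^2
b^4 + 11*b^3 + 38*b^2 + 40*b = b*(b + 2)*(b + 4)*(b + 5)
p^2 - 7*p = p*(p - 7)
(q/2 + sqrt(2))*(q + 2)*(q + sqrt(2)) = q^3/2 + q^2 + 3*sqrt(2)*q^2/2 + 2*q + 3*sqrt(2)*q + 4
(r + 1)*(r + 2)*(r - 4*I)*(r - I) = r^4 + 3*r^3 - 5*I*r^3 - 2*r^2 - 15*I*r^2 - 12*r - 10*I*r - 8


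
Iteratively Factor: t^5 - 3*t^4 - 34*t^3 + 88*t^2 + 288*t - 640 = (t - 5)*(t^4 + 2*t^3 - 24*t^2 - 32*t + 128) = (t - 5)*(t + 4)*(t^3 - 2*t^2 - 16*t + 32) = (t - 5)*(t - 2)*(t + 4)*(t^2 - 16) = (t - 5)*(t - 2)*(t + 4)^2*(t - 4)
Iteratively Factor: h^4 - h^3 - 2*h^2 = (h)*(h^3 - h^2 - 2*h) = h*(h + 1)*(h^2 - 2*h) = h^2*(h + 1)*(h - 2)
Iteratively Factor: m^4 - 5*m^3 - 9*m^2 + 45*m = (m + 3)*(m^3 - 8*m^2 + 15*m) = (m - 3)*(m + 3)*(m^2 - 5*m) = m*(m - 3)*(m + 3)*(m - 5)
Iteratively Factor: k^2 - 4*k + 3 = (k - 3)*(k - 1)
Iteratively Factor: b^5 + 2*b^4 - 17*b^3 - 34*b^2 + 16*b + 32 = (b + 1)*(b^4 + b^3 - 18*b^2 - 16*b + 32) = (b - 4)*(b + 1)*(b^3 + 5*b^2 + 2*b - 8) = (b - 4)*(b + 1)*(b + 2)*(b^2 + 3*b - 4) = (b - 4)*(b - 1)*(b + 1)*(b + 2)*(b + 4)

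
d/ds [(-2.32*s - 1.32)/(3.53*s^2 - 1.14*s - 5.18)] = (8.1896*s^2 + 9.3192*s + 10.5128)/(12.4609*s^4 - 8.0484*s^3 - 35.2712*s^2 + 11.8104*s + 26.8324)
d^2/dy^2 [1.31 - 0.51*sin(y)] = 0.51*sin(y)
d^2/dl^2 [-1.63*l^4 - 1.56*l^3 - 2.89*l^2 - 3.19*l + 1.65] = -19.56*l^2 - 9.36*l - 5.78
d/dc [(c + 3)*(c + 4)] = 2*c + 7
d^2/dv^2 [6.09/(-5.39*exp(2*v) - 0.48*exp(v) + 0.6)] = (-6.09*(10.78*exp(v) + 0.48)*(21.56*exp(v) + 0.96)*exp(v) + (131.3004*exp(v) + 2.9232)*(5.39*exp(2*v) + 0.48*exp(v) - 0.6))*exp(v)/(5.39*exp(2*v) + 0.48*exp(v) - 0.6)^3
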